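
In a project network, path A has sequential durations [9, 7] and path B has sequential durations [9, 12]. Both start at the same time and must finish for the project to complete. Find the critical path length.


Path A total = 9 + 7 = 16
Path B total = 9 + 12 = 21
Critical path = longest path = max(16, 21) = 21

21


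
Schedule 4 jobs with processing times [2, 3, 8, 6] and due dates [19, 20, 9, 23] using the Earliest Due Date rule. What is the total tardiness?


Sort by due date (EDD order): [(8, 9), (2, 19), (3, 20), (6, 23)]
Compute completion times and tardiness:
  Job 1: p=8, d=9, C=8, tardiness=max(0,8-9)=0
  Job 2: p=2, d=19, C=10, tardiness=max(0,10-19)=0
  Job 3: p=3, d=20, C=13, tardiness=max(0,13-20)=0
  Job 4: p=6, d=23, C=19, tardiness=max(0,19-23)=0
Total tardiness = 0

0


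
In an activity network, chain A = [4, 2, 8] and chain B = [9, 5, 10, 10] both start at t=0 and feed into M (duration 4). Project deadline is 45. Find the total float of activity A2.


Forward pass: ES(A2) = sum of predecessors on chain A = 4
EF = ES + duration = 4 + 2 = 6
Backward pass: LF(M) = deadline = 45; LS(M) = 45 - 4 = 41
LF(A2) = LS(M) - sum(successors on chain A) = 41 - 8 = 33
LS = LF - duration = 33 - 2 = 31
Total float = LS - ES = 31 - 4 = 27

27


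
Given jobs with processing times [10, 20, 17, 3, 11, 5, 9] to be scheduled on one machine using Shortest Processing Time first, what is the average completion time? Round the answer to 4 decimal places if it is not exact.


Sort jobs by processing time (SPT order): [3, 5, 9, 10, 11, 17, 20]
Compute completion times sequentially:
  Job 1: processing = 3, completes at 3
  Job 2: processing = 5, completes at 8
  Job 3: processing = 9, completes at 17
  Job 4: processing = 10, completes at 27
  Job 5: processing = 11, completes at 38
  Job 6: processing = 17, completes at 55
  Job 7: processing = 20, completes at 75
Sum of completion times = 223
Average completion time = 223/7 = 31.8571

31.8571


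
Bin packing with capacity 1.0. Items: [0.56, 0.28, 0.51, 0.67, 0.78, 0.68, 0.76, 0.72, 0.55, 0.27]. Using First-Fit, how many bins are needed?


Place items sequentially using First-Fit:
  Item 0.56 -> new Bin 1
  Item 0.28 -> Bin 1 (now 0.84)
  Item 0.51 -> new Bin 2
  Item 0.67 -> new Bin 3
  Item 0.78 -> new Bin 4
  Item 0.68 -> new Bin 5
  Item 0.76 -> new Bin 6
  Item 0.72 -> new Bin 7
  Item 0.55 -> new Bin 8
  Item 0.27 -> Bin 2 (now 0.78)
Total bins used = 8

8


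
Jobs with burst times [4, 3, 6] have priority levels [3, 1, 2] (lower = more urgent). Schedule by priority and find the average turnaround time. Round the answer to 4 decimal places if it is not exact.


Sort by priority (ascending = highest first):
Order: [(1, 3), (2, 6), (3, 4)]
Completion times:
  Priority 1, burst=3, C=3
  Priority 2, burst=6, C=9
  Priority 3, burst=4, C=13
Average turnaround = 25/3 = 8.3333

8.3333


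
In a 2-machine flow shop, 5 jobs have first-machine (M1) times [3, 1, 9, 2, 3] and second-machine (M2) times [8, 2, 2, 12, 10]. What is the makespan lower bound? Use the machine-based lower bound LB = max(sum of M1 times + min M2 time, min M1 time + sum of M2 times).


LB1 = sum(M1 times) + min(M2 times) = 18 + 2 = 20
LB2 = min(M1 times) + sum(M2 times) = 1 + 34 = 35
Lower bound = max(LB1, LB2) = max(20, 35) = 35

35


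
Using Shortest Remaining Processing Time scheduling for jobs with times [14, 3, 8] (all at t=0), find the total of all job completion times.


Since all jobs arrive at t=0, SRPT equals SPT ordering.
SPT order: [3, 8, 14]
Completion times:
  Job 1: p=3, C=3
  Job 2: p=8, C=11
  Job 3: p=14, C=25
Total completion time = 3 + 11 + 25 = 39

39


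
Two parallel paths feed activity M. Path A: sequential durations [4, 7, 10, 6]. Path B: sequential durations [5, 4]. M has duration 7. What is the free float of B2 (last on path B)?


ES(B2) = sum of predecessors on chain B = 5
EF(B2) = ES + duration = 5 + 4 = 9
Successor of B2 is M. ES(M) = max(sum(A), sum(B)) = max(27, 9) = 27
Free float = ES(successor) - EF(current) = 27 - 9 = 18

18


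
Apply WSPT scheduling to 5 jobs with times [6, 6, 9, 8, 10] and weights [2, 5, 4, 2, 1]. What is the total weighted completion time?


Compute p/w ratios and sort ascending (WSPT): [(6, 5), (9, 4), (6, 2), (8, 2), (10, 1)]
Compute weighted completion times:
  Job (p=6,w=5): C=6, w*C=5*6=30
  Job (p=9,w=4): C=15, w*C=4*15=60
  Job (p=6,w=2): C=21, w*C=2*21=42
  Job (p=8,w=2): C=29, w*C=2*29=58
  Job (p=10,w=1): C=39, w*C=1*39=39
Total weighted completion time = 229

229


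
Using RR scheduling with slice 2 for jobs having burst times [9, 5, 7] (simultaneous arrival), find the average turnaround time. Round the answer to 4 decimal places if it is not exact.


Time quantum = 2
Execution trace:
  J1 runs 2 units, time = 2
  J2 runs 2 units, time = 4
  J3 runs 2 units, time = 6
  J1 runs 2 units, time = 8
  J2 runs 2 units, time = 10
  J3 runs 2 units, time = 12
  J1 runs 2 units, time = 14
  J2 runs 1 units, time = 15
  J3 runs 2 units, time = 17
  J1 runs 2 units, time = 19
  J3 runs 1 units, time = 20
  J1 runs 1 units, time = 21
Finish times: [21, 15, 20]
Average turnaround = 56/3 = 18.6667

18.6667


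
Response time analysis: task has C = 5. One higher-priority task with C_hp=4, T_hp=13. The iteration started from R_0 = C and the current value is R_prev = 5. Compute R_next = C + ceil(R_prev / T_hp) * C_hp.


R_next = C + ceil(R_prev / T_hp) * C_hp
ceil(5 / 13) = ceil(0.3846) = 1
Interference = 1 * 4 = 4
R_next = 5 + 4 = 9

9


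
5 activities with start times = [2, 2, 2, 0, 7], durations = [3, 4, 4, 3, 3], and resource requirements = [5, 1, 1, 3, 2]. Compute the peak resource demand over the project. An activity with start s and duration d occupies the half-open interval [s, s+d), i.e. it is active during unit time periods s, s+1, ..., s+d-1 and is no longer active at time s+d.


Each activity i is active on [start_i, start_i + duration_i).
Compute total resource usage per time slot:
  t=0: active resources = [3], total = 3
  t=1: active resources = [3], total = 3
  t=2: active resources = [5, 1, 1, 3], total = 10
  t=3: active resources = [5, 1, 1], total = 7
  t=4: active resources = [5, 1, 1], total = 7
  t=5: active resources = [1, 1], total = 2
  t=6: active resources = [], total = 0
  t=7: active resources = [2], total = 2
  t=8: active resources = [2], total = 2
  t=9: active resources = [2], total = 2
Peak resource demand = 10

10


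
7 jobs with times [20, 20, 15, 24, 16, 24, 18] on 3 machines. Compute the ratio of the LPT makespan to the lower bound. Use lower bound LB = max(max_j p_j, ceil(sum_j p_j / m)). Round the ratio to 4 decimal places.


LPT order: [24, 24, 20, 20, 18, 16, 15]
Machine loads after assignment: [42, 55, 40]
LPT makespan = 55
Lower bound = max(max_job, ceil(total/3)) = max(24, 46) = 46
Ratio = 55 / 46 = 1.1957

1.1957


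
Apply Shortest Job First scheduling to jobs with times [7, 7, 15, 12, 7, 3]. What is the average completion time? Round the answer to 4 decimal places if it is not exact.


SJF order (ascending): [3, 7, 7, 7, 12, 15]
Completion times:
  Job 1: burst=3, C=3
  Job 2: burst=7, C=10
  Job 3: burst=7, C=17
  Job 4: burst=7, C=24
  Job 5: burst=12, C=36
  Job 6: burst=15, C=51
Average completion = 141/6 = 23.5

23.5


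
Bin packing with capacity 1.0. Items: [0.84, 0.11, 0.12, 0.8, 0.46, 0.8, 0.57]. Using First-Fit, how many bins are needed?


Place items sequentially using First-Fit:
  Item 0.84 -> new Bin 1
  Item 0.11 -> Bin 1 (now 0.95)
  Item 0.12 -> new Bin 2
  Item 0.8 -> Bin 2 (now 0.92)
  Item 0.46 -> new Bin 3
  Item 0.8 -> new Bin 4
  Item 0.57 -> new Bin 5
Total bins used = 5

5


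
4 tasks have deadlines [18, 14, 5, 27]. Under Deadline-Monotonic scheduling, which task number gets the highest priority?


Sort tasks by relative deadline (ascending):
  Task 3: deadline = 5
  Task 2: deadline = 14
  Task 1: deadline = 18
  Task 4: deadline = 27
Priority order (highest first): [3, 2, 1, 4]
Highest priority task = 3

3


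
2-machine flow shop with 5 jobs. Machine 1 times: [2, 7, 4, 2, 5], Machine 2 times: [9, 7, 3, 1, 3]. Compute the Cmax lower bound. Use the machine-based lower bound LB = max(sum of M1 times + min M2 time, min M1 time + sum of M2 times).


LB1 = sum(M1 times) + min(M2 times) = 20 + 1 = 21
LB2 = min(M1 times) + sum(M2 times) = 2 + 23 = 25
Lower bound = max(LB1, LB2) = max(21, 25) = 25

25


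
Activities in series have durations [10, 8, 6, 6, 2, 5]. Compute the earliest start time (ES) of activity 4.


Activity 4 starts after activities 1 through 3 complete.
Predecessor durations: [10, 8, 6]
ES = 10 + 8 + 6 = 24

24


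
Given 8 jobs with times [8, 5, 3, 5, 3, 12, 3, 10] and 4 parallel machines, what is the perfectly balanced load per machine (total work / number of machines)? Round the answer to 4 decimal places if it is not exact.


Total processing time = 8 + 5 + 3 + 5 + 3 + 12 + 3 + 10 = 49
Number of machines = 4
Ideal balanced load = 49 / 4 = 12.25

12.25


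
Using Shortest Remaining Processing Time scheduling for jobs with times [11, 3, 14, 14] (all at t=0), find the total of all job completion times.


Since all jobs arrive at t=0, SRPT equals SPT ordering.
SPT order: [3, 11, 14, 14]
Completion times:
  Job 1: p=3, C=3
  Job 2: p=11, C=14
  Job 3: p=14, C=28
  Job 4: p=14, C=42
Total completion time = 3 + 14 + 28 + 42 = 87

87


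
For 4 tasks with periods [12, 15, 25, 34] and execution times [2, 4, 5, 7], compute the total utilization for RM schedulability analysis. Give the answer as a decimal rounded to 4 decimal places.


Compute individual utilizations (exact fractions):
  Task 1: C/T = 2/12 = 1/6 (approx. 0.1667)
  Task 2: C/T = 4/15 (approx. 0.2667)
  Task 3: C/T = 5/25 = 1/5 (approx. 0.2)
  Task 4: C/T = 7/34 (approx. 0.2059)
Total utilization U = 1/6 + 4/15 + 1/5 + 7/34 = 214/255
Rounded to 4 decimal places: U = 0.8392
RM (Liu & Layland) bound for 4 tasks = 0.756828; compare with U = 214/255 (approx. 0.839216)
bound < U <= 1, so the RM sufficient condition is not met (inconclusive; an exact test such as response-time analysis is needed).

0.8392


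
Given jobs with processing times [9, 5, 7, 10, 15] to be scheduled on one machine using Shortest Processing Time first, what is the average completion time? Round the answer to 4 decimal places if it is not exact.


Sort jobs by processing time (SPT order): [5, 7, 9, 10, 15]
Compute completion times sequentially:
  Job 1: processing = 5, completes at 5
  Job 2: processing = 7, completes at 12
  Job 3: processing = 9, completes at 21
  Job 4: processing = 10, completes at 31
  Job 5: processing = 15, completes at 46
Sum of completion times = 115
Average completion time = 115/5 = 23.0

23.0


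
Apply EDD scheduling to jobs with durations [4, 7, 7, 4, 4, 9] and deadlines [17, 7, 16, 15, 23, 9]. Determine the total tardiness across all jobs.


Sort by due date (EDD order): [(7, 7), (9, 9), (4, 15), (7, 16), (4, 17), (4, 23)]
Compute completion times and tardiness:
  Job 1: p=7, d=7, C=7, tardiness=max(0,7-7)=0
  Job 2: p=9, d=9, C=16, tardiness=max(0,16-9)=7
  Job 3: p=4, d=15, C=20, tardiness=max(0,20-15)=5
  Job 4: p=7, d=16, C=27, tardiness=max(0,27-16)=11
  Job 5: p=4, d=17, C=31, tardiness=max(0,31-17)=14
  Job 6: p=4, d=23, C=35, tardiness=max(0,35-23)=12
Total tardiness = 49

49


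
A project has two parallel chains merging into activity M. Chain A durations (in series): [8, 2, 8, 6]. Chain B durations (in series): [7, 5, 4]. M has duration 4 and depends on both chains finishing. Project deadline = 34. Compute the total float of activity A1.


Forward pass: ES(A1) = sum of predecessors on chain A = 0
EF = ES + duration = 0 + 8 = 8
Backward pass: LF(M) = deadline = 34; LS(M) = 34 - 4 = 30
LF(A1) = LS(M) - sum(successors on chain A) = 30 - 16 = 14
LS = LF - duration = 14 - 8 = 6
Total float = LS - ES = 6 - 0 = 6

6


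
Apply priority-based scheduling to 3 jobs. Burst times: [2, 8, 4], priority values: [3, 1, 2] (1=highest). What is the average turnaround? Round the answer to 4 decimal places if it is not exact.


Sort by priority (ascending = highest first):
Order: [(1, 8), (2, 4), (3, 2)]
Completion times:
  Priority 1, burst=8, C=8
  Priority 2, burst=4, C=12
  Priority 3, burst=2, C=14
Average turnaround = 34/3 = 11.3333

11.3333


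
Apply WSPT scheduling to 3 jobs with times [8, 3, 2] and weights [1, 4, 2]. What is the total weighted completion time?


Compute p/w ratios and sort ascending (WSPT): [(3, 4), (2, 2), (8, 1)]
Compute weighted completion times:
  Job (p=3,w=4): C=3, w*C=4*3=12
  Job (p=2,w=2): C=5, w*C=2*5=10
  Job (p=8,w=1): C=13, w*C=1*13=13
Total weighted completion time = 35

35


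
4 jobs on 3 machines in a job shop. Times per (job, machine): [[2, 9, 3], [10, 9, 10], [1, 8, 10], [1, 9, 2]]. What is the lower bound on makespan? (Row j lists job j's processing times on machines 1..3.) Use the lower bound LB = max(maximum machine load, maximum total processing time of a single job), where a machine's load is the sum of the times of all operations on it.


Machine loads:
  Machine 1: 2 + 10 + 1 + 1 = 14
  Machine 2: 9 + 9 + 8 + 9 = 35
  Machine 3: 3 + 10 + 10 + 2 = 25
Max machine load = 35
Job totals:
  Job 1: 14
  Job 2: 29
  Job 3: 19
  Job 4: 12
Max job total = 29
Lower bound = max(35, 29) = 35

35


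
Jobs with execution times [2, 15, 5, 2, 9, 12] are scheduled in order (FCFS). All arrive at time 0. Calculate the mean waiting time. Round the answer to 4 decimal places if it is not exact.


FCFS order (as given): [2, 15, 5, 2, 9, 12]
Waiting times:
  Job 1: wait = 0
  Job 2: wait = 2
  Job 3: wait = 17
  Job 4: wait = 22
  Job 5: wait = 24
  Job 6: wait = 33
Sum of waiting times = 98
Average waiting time = 98/6 = 16.3333

16.3333


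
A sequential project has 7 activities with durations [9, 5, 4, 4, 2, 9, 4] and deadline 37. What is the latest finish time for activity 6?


LF(activity 6) = deadline - sum of successor durations
Successors: activities 7 through 7 with durations [4]
Sum of successor durations = 4
LF = 37 - 4 = 33

33


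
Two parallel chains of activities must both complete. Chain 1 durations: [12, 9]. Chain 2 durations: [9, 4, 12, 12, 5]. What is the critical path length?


Path A total = 12 + 9 = 21
Path B total = 9 + 4 + 12 + 12 + 5 = 42
Critical path = longest path = max(21, 42) = 42

42


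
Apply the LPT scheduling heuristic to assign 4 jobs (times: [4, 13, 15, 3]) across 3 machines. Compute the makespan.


Sort jobs in decreasing order (LPT): [15, 13, 4, 3]
Assign each job to the least loaded machine:
  Machine 1: jobs [15], load = 15
  Machine 2: jobs [13], load = 13
  Machine 3: jobs [4, 3], load = 7
Makespan = max load = 15

15


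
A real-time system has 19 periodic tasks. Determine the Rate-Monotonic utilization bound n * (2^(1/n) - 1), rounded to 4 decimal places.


Compute 2^(1/19) = 1.0371550444
Subtract 1: 1.0371550444 - 1 = 0.0371550444
Multiply by n: 19 * 0.0371550444 = 0.7059458436
Round to 4 dp: 0.7059

0.7059


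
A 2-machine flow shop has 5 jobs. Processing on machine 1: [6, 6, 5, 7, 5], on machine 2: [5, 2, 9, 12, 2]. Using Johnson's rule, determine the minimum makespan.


Apply Johnson's rule:
  Group 1 (a <= b): [(3, 5, 9), (4, 7, 12)]
  Group 2 (a > b): [(1, 6, 5), (2, 6, 2), (5, 5, 2)]
Optimal job order: [3, 4, 1, 2, 5]
Schedule:
  Job 3: M1 done at 5, M2 done at 14
  Job 4: M1 done at 12, M2 done at 26
  Job 1: M1 done at 18, M2 done at 31
  Job 2: M1 done at 24, M2 done at 33
  Job 5: M1 done at 29, M2 done at 35
Makespan = 35

35


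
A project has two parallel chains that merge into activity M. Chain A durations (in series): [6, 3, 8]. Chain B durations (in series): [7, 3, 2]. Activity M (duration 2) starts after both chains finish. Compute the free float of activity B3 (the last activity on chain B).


ES(B3) = sum of predecessors on chain B = 10
EF(B3) = ES + duration = 10 + 2 = 12
Successor of B3 is M. ES(M) = max(sum(A), sum(B)) = max(17, 12) = 17
Free float = ES(successor) - EF(current) = 17 - 12 = 5

5


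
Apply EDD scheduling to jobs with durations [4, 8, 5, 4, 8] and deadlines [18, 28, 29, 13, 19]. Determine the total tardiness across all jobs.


Sort by due date (EDD order): [(4, 13), (4, 18), (8, 19), (8, 28), (5, 29)]
Compute completion times and tardiness:
  Job 1: p=4, d=13, C=4, tardiness=max(0,4-13)=0
  Job 2: p=4, d=18, C=8, tardiness=max(0,8-18)=0
  Job 3: p=8, d=19, C=16, tardiness=max(0,16-19)=0
  Job 4: p=8, d=28, C=24, tardiness=max(0,24-28)=0
  Job 5: p=5, d=29, C=29, tardiness=max(0,29-29)=0
Total tardiness = 0

0


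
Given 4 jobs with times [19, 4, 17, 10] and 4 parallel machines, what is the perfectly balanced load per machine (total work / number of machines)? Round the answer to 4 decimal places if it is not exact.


Total processing time = 19 + 4 + 17 + 10 = 50
Number of machines = 4
Ideal balanced load = 50 / 4 = 12.5

12.5


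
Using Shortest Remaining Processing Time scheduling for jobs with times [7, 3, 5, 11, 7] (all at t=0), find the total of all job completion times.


Since all jobs arrive at t=0, SRPT equals SPT ordering.
SPT order: [3, 5, 7, 7, 11]
Completion times:
  Job 1: p=3, C=3
  Job 2: p=5, C=8
  Job 3: p=7, C=15
  Job 4: p=7, C=22
  Job 5: p=11, C=33
Total completion time = 3 + 8 + 15 + 22 + 33 = 81

81


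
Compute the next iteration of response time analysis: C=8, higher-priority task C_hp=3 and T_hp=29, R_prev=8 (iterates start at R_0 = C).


R_next = C + ceil(R_prev / T_hp) * C_hp
ceil(8 / 29) = ceil(0.2759) = 1
Interference = 1 * 3 = 3
R_next = 8 + 3 = 11

11


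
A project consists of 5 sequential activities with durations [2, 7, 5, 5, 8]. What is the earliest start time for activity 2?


Activity 2 starts after activities 1 through 1 complete.
Predecessor durations: [2]
ES = 2 = 2

2


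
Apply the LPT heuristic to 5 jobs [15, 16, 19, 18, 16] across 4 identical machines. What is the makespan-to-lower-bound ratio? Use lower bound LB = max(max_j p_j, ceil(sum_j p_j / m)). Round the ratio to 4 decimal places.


LPT order: [19, 18, 16, 16, 15]
Machine loads after assignment: [19, 18, 31, 16]
LPT makespan = 31
Lower bound = max(max_job, ceil(total/4)) = max(19, 21) = 21
Ratio = 31 / 21 = 1.4762

1.4762


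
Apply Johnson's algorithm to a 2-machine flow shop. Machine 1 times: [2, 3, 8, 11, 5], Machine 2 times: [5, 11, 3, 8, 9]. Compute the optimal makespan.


Apply Johnson's rule:
  Group 1 (a <= b): [(1, 2, 5), (2, 3, 11), (5, 5, 9)]
  Group 2 (a > b): [(4, 11, 8), (3, 8, 3)]
Optimal job order: [1, 2, 5, 4, 3]
Schedule:
  Job 1: M1 done at 2, M2 done at 7
  Job 2: M1 done at 5, M2 done at 18
  Job 5: M1 done at 10, M2 done at 27
  Job 4: M1 done at 21, M2 done at 35
  Job 3: M1 done at 29, M2 done at 38
Makespan = 38

38


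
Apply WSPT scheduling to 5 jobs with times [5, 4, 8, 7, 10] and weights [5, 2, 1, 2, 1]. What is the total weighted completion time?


Compute p/w ratios and sort ascending (WSPT): [(5, 5), (4, 2), (7, 2), (8, 1), (10, 1)]
Compute weighted completion times:
  Job (p=5,w=5): C=5, w*C=5*5=25
  Job (p=4,w=2): C=9, w*C=2*9=18
  Job (p=7,w=2): C=16, w*C=2*16=32
  Job (p=8,w=1): C=24, w*C=1*24=24
  Job (p=10,w=1): C=34, w*C=1*34=34
Total weighted completion time = 133

133


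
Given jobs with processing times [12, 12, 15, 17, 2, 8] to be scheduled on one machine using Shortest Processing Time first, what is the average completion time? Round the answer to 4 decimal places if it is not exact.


Sort jobs by processing time (SPT order): [2, 8, 12, 12, 15, 17]
Compute completion times sequentially:
  Job 1: processing = 2, completes at 2
  Job 2: processing = 8, completes at 10
  Job 3: processing = 12, completes at 22
  Job 4: processing = 12, completes at 34
  Job 5: processing = 15, completes at 49
  Job 6: processing = 17, completes at 66
Sum of completion times = 183
Average completion time = 183/6 = 30.5

30.5


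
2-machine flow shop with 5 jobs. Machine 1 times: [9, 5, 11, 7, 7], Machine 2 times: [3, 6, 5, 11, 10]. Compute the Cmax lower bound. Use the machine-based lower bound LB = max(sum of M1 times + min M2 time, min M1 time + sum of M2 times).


LB1 = sum(M1 times) + min(M2 times) = 39 + 3 = 42
LB2 = min(M1 times) + sum(M2 times) = 5 + 35 = 40
Lower bound = max(LB1, LB2) = max(42, 40) = 42

42


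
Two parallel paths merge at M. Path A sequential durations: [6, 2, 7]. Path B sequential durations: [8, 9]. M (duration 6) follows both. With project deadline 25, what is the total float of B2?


Forward pass: ES(B2) = sum of predecessors on chain B = 8
EF = ES + duration = 8 + 9 = 17
Backward pass: LF(M) = deadline = 25; LS(M) = 25 - 6 = 19
LF(B2) = LS(M) - sum(successors on chain B) = 19 - 0 = 19
LS = LF - duration = 19 - 9 = 10
Total float = LS - ES = 10 - 8 = 2

2


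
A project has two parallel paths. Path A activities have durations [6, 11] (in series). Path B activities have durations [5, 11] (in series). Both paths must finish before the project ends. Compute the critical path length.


Path A total = 6 + 11 = 17
Path B total = 5 + 11 = 16
Critical path = longest path = max(17, 16) = 17

17


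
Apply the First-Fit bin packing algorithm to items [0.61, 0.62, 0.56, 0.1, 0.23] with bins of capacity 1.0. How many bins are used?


Place items sequentially using First-Fit:
  Item 0.61 -> new Bin 1
  Item 0.62 -> new Bin 2
  Item 0.56 -> new Bin 3
  Item 0.1 -> Bin 1 (now 0.71)
  Item 0.23 -> Bin 1 (now 0.94)
Total bins used = 3

3


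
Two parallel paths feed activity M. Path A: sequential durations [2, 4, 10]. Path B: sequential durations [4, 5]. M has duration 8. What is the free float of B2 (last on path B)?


ES(B2) = sum of predecessors on chain B = 4
EF(B2) = ES + duration = 4 + 5 = 9
Successor of B2 is M. ES(M) = max(sum(A), sum(B)) = max(16, 9) = 16
Free float = ES(successor) - EF(current) = 16 - 9 = 7

7


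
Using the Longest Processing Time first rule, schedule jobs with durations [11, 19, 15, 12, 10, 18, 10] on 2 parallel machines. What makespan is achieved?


Sort jobs in decreasing order (LPT): [19, 18, 15, 12, 11, 10, 10]
Assign each job to the least loaded machine:
  Machine 1: jobs [19, 12, 11, 10], load = 52
  Machine 2: jobs [18, 15, 10], load = 43
Makespan = max load = 52

52


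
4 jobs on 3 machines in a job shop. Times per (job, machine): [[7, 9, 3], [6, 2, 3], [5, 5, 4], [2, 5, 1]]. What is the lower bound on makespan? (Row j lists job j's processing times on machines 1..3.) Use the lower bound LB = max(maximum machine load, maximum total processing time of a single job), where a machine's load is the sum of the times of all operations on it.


Machine loads:
  Machine 1: 7 + 6 + 5 + 2 = 20
  Machine 2: 9 + 2 + 5 + 5 = 21
  Machine 3: 3 + 3 + 4 + 1 = 11
Max machine load = 21
Job totals:
  Job 1: 19
  Job 2: 11
  Job 3: 14
  Job 4: 8
Max job total = 19
Lower bound = max(21, 19) = 21

21


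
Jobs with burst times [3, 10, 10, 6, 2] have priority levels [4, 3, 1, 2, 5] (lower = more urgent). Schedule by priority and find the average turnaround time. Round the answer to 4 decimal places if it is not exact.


Sort by priority (ascending = highest first):
Order: [(1, 10), (2, 6), (3, 10), (4, 3), (5, 2)]
Completion times:
  Priority 1, burst=10, C=10
  Priority 2, burst=6, C=16
  Priority 3, burst=10, C=26
  Priority 4, burst=3, C=29
  Priority 5, burst=2, C=31
Average turnaround = 112/5 = 22.4

22.4


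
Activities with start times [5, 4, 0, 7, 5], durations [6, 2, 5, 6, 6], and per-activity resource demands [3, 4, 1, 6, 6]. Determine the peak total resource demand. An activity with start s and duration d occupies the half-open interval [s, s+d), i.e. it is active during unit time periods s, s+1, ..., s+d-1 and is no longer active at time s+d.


Each activity i is active on [start_i, start_i + duration_i).
Compute total resource usage per time slot:
  t=0: active resources = [1], total = 1
  t=1: active resources = [1], total = 1
  t=2: active resources = [1], total = 1
  t=3: active resources = [1], total = 1
  t=4: active resources = [4, 1], total = 5
  t=5: active resources = [3, 4, 6], total = 13
  t=6: active resources = [3, 6], total = 9
  t=7: active resources = [3, 6, 6], total = 15
  t=8: active resources = [3, 6, 6], total = 15
  t=9: active resources = [3, 6, 6], total = 15
  t=10: active resources = [3, 6, 6], total = 15
  t=11: active resources = [6], total = 6
  t=12: active resources = [6], total = 6
Peak resource demand = 15

15


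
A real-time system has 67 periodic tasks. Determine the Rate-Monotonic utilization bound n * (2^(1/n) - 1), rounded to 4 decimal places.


Compute 2^(1/67) = 1.0103991798
Subtract 1: 1.0103991798 - 1 = 0.0103991798
Multiply by n: 67 * 0.0103991798 = 0.6967450466
Round to 4 dp: 0.6967

0.6967


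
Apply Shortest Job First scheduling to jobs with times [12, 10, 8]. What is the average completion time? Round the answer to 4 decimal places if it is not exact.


SJF order (ascending): [8, 10, 12]
Completion times:
  Job 1: burst=8, C=8
  Job 2: burst=10, C=18
  Job 3: burst=12, C=30
Average completion = 56/3 = 18.6667

18.6667


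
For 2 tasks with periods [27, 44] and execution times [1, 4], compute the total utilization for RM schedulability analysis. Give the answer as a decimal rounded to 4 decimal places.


Compute individual utilizations (exact fractions):
  Task 1: C/T = 1/27 (approx. 0.037)
  Task 2: C/T = 4/44 = 1/11 (approx. 0.0909)
Total utilization U = 1/27 + 1/11 = 38/297
Rounded to 4 decimal places: U = 0.1279
RM (Liu & Layland) bound for 2 tasks = 0.828427; compare with U = 38/297 (approx. 0.127946)
U <= bound, so schedulable by RM sufficient condition.

0.1279


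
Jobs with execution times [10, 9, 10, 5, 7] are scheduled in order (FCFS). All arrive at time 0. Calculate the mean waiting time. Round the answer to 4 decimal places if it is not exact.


FCFS order (as given): [10, 9, 10, 5, 7]
Waiting times:
  Job 1: wait = 0
  Job 2: wait = 10
  Job 3: wait = 19
  Job 4: wait = 29
  Job 5: wait = 34
Sum of waiting times = 92
Average waiting time = 92/5 = 18.4

18.4


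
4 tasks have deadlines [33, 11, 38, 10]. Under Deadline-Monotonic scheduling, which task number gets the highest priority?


Sort tasks by relative deadline (ascending):
  Task 4: deadline = 10
  Task 2: deadline = 11
  Task 1: deadline = 33
  Task 3: deadline = 38
Priority order (highest first): [4, 2, 1, 3]
Highest priority task = 4

4


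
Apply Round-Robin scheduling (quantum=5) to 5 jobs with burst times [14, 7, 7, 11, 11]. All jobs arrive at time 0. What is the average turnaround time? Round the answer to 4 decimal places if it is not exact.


Time quantum = 5
Execution trace:
  J1 runs 5 units, time = 5
  J2 runs 5 units, time = 10
  J3 runs 5 units, time = 15
  J4 runs 5 units, time = 20
  J5 runs 5 units, time = 25
  J1 runs 5 units, time = 30
  J2 runs 2 units, time = 32
  J3 runs 2 units, time = 34
  J4 runs 5 units, time = 39
  J5 runs 5 units, time = 44
  J1 runs 4 units, time = 48
  J4 runs 1 units, time = 49
  J5 runs 1 units, time = 50
Finish times: [48, 32, 34, 49, 50]
Average turnaround = 213/5 = 42.6

42.6


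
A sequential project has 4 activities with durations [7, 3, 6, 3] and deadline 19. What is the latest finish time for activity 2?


LF(activity 2) = deadline - sum of successor durations
Successors: activities 3 through 4 with durations [6, 3]
Sum of successor durations = 9
LF = 19 - 9 = 10

10


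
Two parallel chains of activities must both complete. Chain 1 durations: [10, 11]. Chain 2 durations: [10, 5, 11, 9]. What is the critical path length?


Path A total = 10 + 11 = 21
Path B total = 10 + 5 + 11 + 9 = 35
Critical path = longest path = max(21, 35) = 35

35


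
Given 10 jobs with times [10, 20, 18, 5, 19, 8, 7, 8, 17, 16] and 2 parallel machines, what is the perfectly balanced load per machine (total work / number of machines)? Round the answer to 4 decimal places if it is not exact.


Total processing time = 10 + 20 + 18 + 5 + 19 + 8 + 7 + 8 + 17 + 16 = 128
Number of machines = 2
Ideal balanced load = 128 / 2 = 64.0

64.0


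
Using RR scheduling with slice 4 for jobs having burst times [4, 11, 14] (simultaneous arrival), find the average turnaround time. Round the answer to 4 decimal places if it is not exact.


Time quantum = 4
Execution trace:
  J1 runs 4 units, time = 4
  J2 runs 4 units, time = 8
  J3 runs 4 units, time = 12
  J2 runs 4 units, time = 16
  J3 runs 4 units, time = 20
  J2 runs 3 units, time = 23
  J3 runs 4 units, time = 27
  J3 runs 2 units, time = 29
Finish times: [4, 23, 29]
Average turnaround = 56/3 = 18.6667

18.6667


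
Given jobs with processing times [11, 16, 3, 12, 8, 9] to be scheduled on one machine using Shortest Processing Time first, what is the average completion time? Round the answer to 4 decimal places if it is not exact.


Sort jobs by processing time (SPT order): [3, 8, 9, 11, 12, 16]
Compute completion times sequentially:
  Job 1: processing = 3, completes at 3
  Job 2: processing = 8, completes at 11
  Job 3: processing = 9, completes at 20
  Job 4: processing = 11, completes at 31
  Job 5: processing = 12, completes at 43
  Job 6: processing = 16, completes at 59
Sum of completion times = 167
Average completion time = 167/6 = 27.8333

27.8333


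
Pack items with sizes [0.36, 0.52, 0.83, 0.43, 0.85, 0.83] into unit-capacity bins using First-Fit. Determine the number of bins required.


Place items sequentially using First-Fit:
  Item 0.36 -> new Bin 1
  Item 0.52 -> Bin 1 (now 0.88)
  Item 0.83 -> new Bin 2
  Item 0.43 -> new Bin 3
  Item 0.85 -> new Bin 4
  Item 0.83 -> new Bin 5
Total bins used = 5

5


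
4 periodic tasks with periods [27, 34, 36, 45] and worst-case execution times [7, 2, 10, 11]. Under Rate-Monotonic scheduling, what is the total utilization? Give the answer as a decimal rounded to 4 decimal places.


Compute individual utilizations (exact fractions):
  Task 1: C/T = 7/27 (approx. 0.2593)
  Task 2: C/T = 2/34 = 1/17 (approx. 0.0588)
  Task 3: C/T = 10/36 = 5/18 (approx. 0.2778)
  Task 4: C/T = 11/45 (approx. 0.2444)
Total utilization U = 7/27 + 1/17 + 5/18 + 11/45 = 3857/4590
Rounded to 4 decimal places: U = 0.8403
RM (Liu & Layland) bound for 4 tasks = 0.756828; compare with U = 3857/4590 (approx. 0.840305)
bound < U <= 1, so the RM sufficient condition is not met (inconclusive; an exact test such as response-time analysis is needed).

0.8403


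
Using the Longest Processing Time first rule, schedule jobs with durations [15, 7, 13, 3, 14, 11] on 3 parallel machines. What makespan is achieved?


Sort jobs in decreasing order (LPT): [15, 14, 13, 11, 7, 3]
Assign each job to the least loaded machine:
  Machine 1: jobs [15, 3], load = 18
  Machine 2: jobs [14, 7], load = 21
  Machine 3: jobs [13, 11], load = 24
Makespan = max load = 24

24


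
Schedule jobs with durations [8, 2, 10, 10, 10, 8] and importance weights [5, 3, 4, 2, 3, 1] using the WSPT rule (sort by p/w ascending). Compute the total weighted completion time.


Compute p/w ratios and sort ascending (WSPT): [(2, 3), (8, 5), (10, 4), (10, 3), (10, 2), (8, 1)]
Compute weighted completion times:
  Job (p=2,w=3): C=2, w*C=3*2=6
  Job (p=8,w=5): C=10, w*C=5*10=50
  Job (p=10,w=4): C=20, w*C=4*20=80
  Job (p=10,w=3): C=30, w*C=3*30=90
  Job (p=10,w=2): C=40, w*C=2*40=80
  Job (p=8,w=1): C=48, w*C=1*48=48
Total weighted completion time = 354

354


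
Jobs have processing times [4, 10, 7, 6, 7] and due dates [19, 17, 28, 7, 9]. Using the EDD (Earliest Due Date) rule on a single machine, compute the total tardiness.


Sort by due date (EDD order): [(6, 7), (7, 9), (10, 17), (4, 19), (7, 28)]
Compute completion times and tardiness:
  Job 1: p=6, d=7, C=6, tardiness=max(0,6-7)=0
  Job 2: p=7, d=9, C=13, tardiness=max(0,13-9)=4
  Job 3: p=10, d=17, C=23, tardiness=max(0,23-17)=6
  Job 4: p=4, d=19, C=27, tardiness=max(0,27-19)=8
  Job 5: p=7, d=28, C=34, tardiness=max(0,34-28)=6
Total tardiness = 24

24


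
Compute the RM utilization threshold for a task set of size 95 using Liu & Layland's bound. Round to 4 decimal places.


Compute 2^(1/95) = 1.0073229689
Subtract 1: 1.0073229689 - 1 = 0.0073229689
Multiply by n: 95 * 0.0073229689 = 0.6956820455
Round to 4 dp: 0.6957

0.6957


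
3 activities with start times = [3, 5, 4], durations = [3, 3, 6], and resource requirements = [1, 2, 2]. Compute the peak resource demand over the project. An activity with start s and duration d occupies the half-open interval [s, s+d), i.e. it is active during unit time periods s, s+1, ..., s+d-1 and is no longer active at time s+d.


Each activity i is active on [start_i, start_i + duration_i).
Compute total resource usage per time slot:
  t=0: active resources = [], total = 0
  t=1: active resources = [], total = 0
  t=2: active resources = [], total = 0
  t=3: active resources = [1], total = 1
  t=4: active resources = [1, 2], total = 3
  t=5: active resources = [1, 2, 2], total = 5
  t=6: active resources = [2, 2], total = 4
  t=7: active resources = [2, 2], total = 4
  t=8: active resources = [2], total = 2
  t=9: active resources = [2], total = 2
Peak resource demand = 5

5


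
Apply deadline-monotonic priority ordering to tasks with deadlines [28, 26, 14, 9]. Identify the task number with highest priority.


Sort tasks by relative deadline (ascending):
  Task 4: deadline = 9
  Task 3: deadline = 14
  Task 2: deadline = 26
  Task 1: deadline = 28
Priority order (highest first): [4, 3, 2, 1]
Highest priority task = 4

4


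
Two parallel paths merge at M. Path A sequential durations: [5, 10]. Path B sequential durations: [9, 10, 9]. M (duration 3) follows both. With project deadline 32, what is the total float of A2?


Forward pass: ES(A2) = sum of predecessors on chain A = 5
EF = ES + duration = 5 + 10 = 15
Backward pass: LF(M) = deadline = 32; LS(M) = 32 - 3 = 29
LF(A2) = LS(M) - sum(successors on chain A) = 29 - 0 = 29
LS = LF - duration = 29 - 10 = 19
Total float = LS - ES = 19 - 5 = 14

14


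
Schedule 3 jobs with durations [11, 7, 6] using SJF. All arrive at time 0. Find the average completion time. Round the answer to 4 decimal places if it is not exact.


SJF order (ascending): [6, 7, 11]
Completion times:
  Job 1: burst=6, C=6
  Job 2: burst=7, C=13
  Job 3: burst=11, C=24
Average completion = 43/3 = 14.3333

14.3333


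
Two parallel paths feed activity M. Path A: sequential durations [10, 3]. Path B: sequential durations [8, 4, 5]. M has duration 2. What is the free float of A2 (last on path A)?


ES(A2) = sum of predecessors on chain A = 10
EF(A2) = ES + duration = 10 + 3 = 13
Successor of A2 is M. ES(M) = max(sum(A), sum(B)) = max(13, 17) = 17
Free float = ES(successor) - EF(current) = 17 - 13 = 4

4


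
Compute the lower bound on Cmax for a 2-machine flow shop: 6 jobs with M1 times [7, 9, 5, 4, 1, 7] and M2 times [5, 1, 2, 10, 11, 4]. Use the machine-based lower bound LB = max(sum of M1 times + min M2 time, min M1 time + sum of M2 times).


LB1 = sum(M1 times) + min(M2 times) = 33 + 1 = 34
LB2 = min(M1 times) + sum(M2 times) = 1 + 33 = 34
Lower bound = max(LB1, LB2) = max(34, 34) = 34

34


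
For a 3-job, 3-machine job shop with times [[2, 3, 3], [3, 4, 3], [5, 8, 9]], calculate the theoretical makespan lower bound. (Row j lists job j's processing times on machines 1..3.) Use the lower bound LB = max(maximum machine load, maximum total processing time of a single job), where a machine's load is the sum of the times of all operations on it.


Machine loads:
  Machine 1: 2 + 3 + 5 = 10
  Machine 2: 3 + 4 + 8 = 15
  Machine 3: 3 + 3 + 9 = 15
Max machine load = 15
Job totals:
  Job 1: 8
  Job 2: 10
  Job 3: 22
Max job total = 22
Lower bound = max(15, 22) = 22

22


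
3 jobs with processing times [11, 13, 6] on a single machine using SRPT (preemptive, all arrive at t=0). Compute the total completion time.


Since all jobs arrive at t=0, SRPT equals SPT ordering.
SPT order: [6, 11, 13]
Completion times:
  Job 1: p=6, C=6
  Job 2: p=11, C=17
  Job 3: p=13, C=30
Total completion time = 6 + 17 + 30 = 53

53


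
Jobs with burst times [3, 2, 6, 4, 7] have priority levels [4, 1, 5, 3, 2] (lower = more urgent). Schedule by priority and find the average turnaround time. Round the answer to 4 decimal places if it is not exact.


Sort by priority (ascending = highest first):
Order: [(1, 2), (2, 7), (3, 4), (4, 3), (5, 6)]
Completion times:
  Priority 1, burst=2, C=2
  Priority 2, burst=7, C=9
  Priority 3, burst=4, C=13
  Priority 4, burst=3, C=16
  Priority 5, burst=6, C=22
Average turnaround = 62/5 = 12.4

12.4


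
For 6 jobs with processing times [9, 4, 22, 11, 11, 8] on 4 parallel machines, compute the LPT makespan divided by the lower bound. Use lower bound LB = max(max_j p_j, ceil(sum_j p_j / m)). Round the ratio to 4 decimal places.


LPT order: [22, 11, 11, 9, 8, 4]
Machine loads after assignment: [22, 15, 11, 17]
LPT makespan = 22
Lower bound = max(max_job, ceil(total/4)) = max(22, 17) = 22
Ratio = 22 / 22 = 1.0

1.0


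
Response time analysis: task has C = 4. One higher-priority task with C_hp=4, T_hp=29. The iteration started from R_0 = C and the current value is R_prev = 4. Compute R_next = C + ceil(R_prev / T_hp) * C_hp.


R_next = C + ceil(R_prev / T_hp) * C_hp
ceil(4 / 29) = ceil(0.1379) = 1
Interference = 1 * 4 = 4
R_next = 4 + 4 = 8

8


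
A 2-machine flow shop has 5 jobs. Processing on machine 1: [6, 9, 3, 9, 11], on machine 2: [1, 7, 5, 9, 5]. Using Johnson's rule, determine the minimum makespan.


Apply Johnson's rule:
  Group 1 (a <= b): [(3, 3, 5), (4, 9, 9)]
  Group 2 (a > b): [(2, 9, 7), (5, 11, 5), (1, 6, 1)]
Optimal job order: [3, 4, 2, 5, 1]
Schedule:
  Job 3: M1 done at 3, M2 done at 8
  Job 4: M1 done at 12, M2 done at 21
  Job 2: M1 done at 21, M2 done at 28
  Job 5: M1 done at 32, M2 done at 37
  Job 1: M1 done at 38, M2 done at 39
Makespan = 39

39


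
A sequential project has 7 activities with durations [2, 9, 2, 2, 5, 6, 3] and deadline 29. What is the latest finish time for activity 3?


LF(activity 3) = deadline - sum of successor durations
Successors: activities 4 through 7 with durations [2, 5, 6, 3]
Sum of successor durations = 16
LF = 29 - 16 = 13

13


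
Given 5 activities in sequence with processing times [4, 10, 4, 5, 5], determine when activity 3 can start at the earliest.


Activity 3 starts after activities 1 through 2 complete.
Predecessor durations: [4, 10]
ES = 4 + 10 = 14

14


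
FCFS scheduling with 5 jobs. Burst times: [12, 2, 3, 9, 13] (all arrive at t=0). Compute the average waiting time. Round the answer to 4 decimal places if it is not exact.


FCFS order (as given): [12, 2, 3, 9, 13]
Waiting times:
  Job 1: wait = 0
  Job 2: wait = 12
  Job 3: wait = 14
  Job 4: wait = 17
  Job 5: wait = 26
Sum of waiting times = 69
Average waiting time = 69/5 = 13.8

13.8


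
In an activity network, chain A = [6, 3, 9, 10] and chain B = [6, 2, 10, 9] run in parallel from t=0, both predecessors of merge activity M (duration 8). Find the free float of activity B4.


ES(B4) = sum of predecessors on chain B = 18
EF(B4) = ES + duration = 18 + 9 = 27
Successor of B4 is M. ES(M) = max(sum(A), sum(B)) = max(28, 27) = 28
Free float = ES(successor) - EF(current) = 28 - 27 = 1

1


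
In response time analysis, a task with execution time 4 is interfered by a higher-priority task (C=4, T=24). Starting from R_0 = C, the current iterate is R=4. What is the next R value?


R_next = C + ceil(R_prev / T_hp) * C_hp
ceil(4 / 24) = ceil(0.1667) = 1
Interference = 1 * 4 = 4
R_next = 4 + 4 = 8

8


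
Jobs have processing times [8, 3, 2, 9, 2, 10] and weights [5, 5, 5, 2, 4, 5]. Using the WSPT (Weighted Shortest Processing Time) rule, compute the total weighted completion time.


Compute p/w ratios and sort ascending (WSPT): [(2, 5), (2, 4), (3, 5), (8, 5), (10, 5), (9, 2)]
Compute weighted completion times:
  Job (p=2,w=5): C=2, w*C=5*2=10
  Job (p=2,w=4): C=4, w*C=4*4=16
  Job (p=3,w=5): C=7, w*C=5*7=35
  Job (p=8,w=5): C=15, w*C=5*15=75
  Job (p=10,w=5): C=25, w*C=5*25=125
  Job (p=9,w=2): C=34, w*C=2*34=68
Total weighted completion time = 329

329
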